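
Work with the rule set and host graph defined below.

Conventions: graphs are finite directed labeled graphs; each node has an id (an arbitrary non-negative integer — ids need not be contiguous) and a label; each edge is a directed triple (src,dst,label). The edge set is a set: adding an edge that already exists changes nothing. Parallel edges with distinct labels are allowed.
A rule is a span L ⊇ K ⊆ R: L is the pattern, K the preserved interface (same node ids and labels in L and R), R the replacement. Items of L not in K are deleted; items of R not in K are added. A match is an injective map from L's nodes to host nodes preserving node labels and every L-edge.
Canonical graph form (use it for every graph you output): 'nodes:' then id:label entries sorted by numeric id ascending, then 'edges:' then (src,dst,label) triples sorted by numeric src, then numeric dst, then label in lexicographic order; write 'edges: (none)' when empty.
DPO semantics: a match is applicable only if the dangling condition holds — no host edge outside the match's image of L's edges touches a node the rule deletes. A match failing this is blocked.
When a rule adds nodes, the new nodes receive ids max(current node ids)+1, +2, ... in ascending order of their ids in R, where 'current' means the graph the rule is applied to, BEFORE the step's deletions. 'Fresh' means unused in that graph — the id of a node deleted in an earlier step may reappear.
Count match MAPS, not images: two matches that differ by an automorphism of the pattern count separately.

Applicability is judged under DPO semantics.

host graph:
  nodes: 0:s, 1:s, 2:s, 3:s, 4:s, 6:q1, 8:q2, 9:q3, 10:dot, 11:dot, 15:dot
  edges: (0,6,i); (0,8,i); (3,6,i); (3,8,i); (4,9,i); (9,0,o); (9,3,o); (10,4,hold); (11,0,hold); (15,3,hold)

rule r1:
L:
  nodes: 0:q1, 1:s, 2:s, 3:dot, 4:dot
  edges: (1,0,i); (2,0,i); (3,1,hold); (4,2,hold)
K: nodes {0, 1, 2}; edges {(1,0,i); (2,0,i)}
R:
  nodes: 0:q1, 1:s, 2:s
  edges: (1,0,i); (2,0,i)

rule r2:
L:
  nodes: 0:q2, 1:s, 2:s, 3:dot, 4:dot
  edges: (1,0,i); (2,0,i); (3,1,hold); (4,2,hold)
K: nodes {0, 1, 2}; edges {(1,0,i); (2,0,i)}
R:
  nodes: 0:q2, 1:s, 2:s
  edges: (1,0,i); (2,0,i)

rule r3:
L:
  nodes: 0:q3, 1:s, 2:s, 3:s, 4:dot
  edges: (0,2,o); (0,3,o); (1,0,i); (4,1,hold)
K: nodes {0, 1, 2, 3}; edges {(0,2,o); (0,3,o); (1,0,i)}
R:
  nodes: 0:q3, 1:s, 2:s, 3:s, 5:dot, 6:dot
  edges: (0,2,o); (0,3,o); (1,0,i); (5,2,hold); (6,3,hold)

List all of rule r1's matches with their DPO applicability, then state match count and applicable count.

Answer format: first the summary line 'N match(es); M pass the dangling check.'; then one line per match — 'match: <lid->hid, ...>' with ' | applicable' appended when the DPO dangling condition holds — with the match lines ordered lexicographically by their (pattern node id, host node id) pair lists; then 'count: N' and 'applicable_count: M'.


2 match(es); 2 pass the dangling check.
match: 0->6, 1->0, 2->3, 3->11, 4->15 | applicable
match: 0->6, 1->3, 2->0, 3->15, 4->11 | applicable
count: 2
applicable_count: 2


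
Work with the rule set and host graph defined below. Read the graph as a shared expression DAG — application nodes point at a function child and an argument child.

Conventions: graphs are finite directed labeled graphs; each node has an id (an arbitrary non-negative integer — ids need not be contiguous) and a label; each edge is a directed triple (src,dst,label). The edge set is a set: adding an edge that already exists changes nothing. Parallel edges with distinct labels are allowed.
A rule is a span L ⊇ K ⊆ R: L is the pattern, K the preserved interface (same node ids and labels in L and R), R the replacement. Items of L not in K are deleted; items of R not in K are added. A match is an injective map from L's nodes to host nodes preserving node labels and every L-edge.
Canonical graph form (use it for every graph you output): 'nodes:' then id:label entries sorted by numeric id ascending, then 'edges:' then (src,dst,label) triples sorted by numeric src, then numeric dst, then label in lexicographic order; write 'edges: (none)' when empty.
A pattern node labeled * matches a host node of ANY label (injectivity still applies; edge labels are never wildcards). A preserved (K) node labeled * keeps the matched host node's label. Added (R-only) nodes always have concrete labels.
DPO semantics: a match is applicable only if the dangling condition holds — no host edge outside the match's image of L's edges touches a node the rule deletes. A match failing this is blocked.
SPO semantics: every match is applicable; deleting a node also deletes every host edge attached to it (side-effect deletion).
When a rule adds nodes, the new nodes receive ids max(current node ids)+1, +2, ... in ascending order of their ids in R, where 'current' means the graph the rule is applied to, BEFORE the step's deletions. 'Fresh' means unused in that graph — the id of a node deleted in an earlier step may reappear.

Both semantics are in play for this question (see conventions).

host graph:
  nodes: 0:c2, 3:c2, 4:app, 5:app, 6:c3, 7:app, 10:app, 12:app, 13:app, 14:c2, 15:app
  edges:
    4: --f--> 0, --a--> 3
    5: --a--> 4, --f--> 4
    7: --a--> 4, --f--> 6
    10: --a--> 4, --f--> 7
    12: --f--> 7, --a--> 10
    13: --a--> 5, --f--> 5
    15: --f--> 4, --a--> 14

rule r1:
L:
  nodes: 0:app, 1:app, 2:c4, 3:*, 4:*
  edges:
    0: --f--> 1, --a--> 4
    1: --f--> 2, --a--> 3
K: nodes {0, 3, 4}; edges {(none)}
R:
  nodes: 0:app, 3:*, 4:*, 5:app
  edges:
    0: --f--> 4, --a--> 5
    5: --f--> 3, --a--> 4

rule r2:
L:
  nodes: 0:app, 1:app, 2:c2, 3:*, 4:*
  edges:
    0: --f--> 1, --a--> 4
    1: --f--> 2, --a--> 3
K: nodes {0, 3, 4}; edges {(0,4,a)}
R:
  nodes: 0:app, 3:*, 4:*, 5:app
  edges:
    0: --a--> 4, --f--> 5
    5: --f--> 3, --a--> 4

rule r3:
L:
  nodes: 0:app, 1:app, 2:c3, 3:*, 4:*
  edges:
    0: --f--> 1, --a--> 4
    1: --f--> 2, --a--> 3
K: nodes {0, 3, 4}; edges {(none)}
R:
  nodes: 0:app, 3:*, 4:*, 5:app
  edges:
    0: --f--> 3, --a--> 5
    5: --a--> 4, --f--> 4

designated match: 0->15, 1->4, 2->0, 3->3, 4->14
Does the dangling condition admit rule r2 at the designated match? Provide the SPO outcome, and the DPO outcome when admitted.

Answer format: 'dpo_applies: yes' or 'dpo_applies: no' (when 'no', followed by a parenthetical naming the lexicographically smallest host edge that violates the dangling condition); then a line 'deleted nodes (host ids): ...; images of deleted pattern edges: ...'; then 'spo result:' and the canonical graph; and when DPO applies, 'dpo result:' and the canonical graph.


dpo_applies: no
(the rule deletes node 4, which keeps host edge (5,4,a) outside the match image — the dangling condition fails, DPO blocks; SPO proceeds and side-deletes such edges)
deleted nodes (host ids): 0, 4; images of deleted pattern edges: (4,0,f); (4,3,a); (15,4,f)
spo result:
nodes: 3:c2, 5:app, 6:c3, 7:app, 10:app, 12:app, 13:app, 14:c2, 15:app, 16:app
edges: (7,6,f); (10,7,f); (12,7,f); (12,10,a); (13,5,a); (13,5,f); (15,14,a); (15,16,f); (16,3,f); (16,14,a)


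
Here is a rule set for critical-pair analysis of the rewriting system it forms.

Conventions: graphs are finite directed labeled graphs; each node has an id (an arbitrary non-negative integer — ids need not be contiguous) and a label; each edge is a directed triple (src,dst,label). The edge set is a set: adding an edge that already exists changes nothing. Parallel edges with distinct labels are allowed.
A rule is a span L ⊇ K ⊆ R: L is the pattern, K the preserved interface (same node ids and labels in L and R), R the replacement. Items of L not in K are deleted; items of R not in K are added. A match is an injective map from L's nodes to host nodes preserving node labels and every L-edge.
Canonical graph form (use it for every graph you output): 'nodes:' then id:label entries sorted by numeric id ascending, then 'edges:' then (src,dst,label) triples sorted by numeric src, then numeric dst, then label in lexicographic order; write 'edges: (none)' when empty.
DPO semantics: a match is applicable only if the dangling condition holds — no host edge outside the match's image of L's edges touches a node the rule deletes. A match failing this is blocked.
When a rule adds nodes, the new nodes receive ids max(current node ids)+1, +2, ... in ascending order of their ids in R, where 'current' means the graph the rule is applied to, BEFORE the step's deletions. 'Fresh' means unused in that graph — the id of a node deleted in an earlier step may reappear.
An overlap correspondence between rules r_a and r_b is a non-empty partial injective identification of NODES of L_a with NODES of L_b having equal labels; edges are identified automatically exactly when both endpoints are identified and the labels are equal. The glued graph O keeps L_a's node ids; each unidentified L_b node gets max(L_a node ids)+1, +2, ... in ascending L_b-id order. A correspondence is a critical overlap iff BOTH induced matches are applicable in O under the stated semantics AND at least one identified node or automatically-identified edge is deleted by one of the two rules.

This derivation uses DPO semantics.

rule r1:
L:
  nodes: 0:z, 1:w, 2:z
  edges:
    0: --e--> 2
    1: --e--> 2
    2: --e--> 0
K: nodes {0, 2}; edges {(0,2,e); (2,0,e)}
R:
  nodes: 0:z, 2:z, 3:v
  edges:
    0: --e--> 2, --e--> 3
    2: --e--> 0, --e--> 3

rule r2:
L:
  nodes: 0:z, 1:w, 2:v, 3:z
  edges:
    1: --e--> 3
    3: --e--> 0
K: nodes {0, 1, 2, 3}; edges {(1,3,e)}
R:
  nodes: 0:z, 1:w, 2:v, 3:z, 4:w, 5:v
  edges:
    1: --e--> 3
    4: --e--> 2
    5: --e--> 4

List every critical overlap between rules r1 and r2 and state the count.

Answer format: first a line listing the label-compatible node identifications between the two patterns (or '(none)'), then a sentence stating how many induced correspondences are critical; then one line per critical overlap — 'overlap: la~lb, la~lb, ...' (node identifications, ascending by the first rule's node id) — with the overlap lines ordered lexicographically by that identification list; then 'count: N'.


label-compatible node identifications between L(r1) and L(r2): 0~0, 0~3, 1~1, 2~0, 2~3
4 of the induced correspondences are critical overlaps of r1 and r2.
overlap: 0~0, 1~1, 2~3
overlap: 0~0, 2~3
overlap: 0~3, 2~0
overlap: 1~1, 2~3
count: 4


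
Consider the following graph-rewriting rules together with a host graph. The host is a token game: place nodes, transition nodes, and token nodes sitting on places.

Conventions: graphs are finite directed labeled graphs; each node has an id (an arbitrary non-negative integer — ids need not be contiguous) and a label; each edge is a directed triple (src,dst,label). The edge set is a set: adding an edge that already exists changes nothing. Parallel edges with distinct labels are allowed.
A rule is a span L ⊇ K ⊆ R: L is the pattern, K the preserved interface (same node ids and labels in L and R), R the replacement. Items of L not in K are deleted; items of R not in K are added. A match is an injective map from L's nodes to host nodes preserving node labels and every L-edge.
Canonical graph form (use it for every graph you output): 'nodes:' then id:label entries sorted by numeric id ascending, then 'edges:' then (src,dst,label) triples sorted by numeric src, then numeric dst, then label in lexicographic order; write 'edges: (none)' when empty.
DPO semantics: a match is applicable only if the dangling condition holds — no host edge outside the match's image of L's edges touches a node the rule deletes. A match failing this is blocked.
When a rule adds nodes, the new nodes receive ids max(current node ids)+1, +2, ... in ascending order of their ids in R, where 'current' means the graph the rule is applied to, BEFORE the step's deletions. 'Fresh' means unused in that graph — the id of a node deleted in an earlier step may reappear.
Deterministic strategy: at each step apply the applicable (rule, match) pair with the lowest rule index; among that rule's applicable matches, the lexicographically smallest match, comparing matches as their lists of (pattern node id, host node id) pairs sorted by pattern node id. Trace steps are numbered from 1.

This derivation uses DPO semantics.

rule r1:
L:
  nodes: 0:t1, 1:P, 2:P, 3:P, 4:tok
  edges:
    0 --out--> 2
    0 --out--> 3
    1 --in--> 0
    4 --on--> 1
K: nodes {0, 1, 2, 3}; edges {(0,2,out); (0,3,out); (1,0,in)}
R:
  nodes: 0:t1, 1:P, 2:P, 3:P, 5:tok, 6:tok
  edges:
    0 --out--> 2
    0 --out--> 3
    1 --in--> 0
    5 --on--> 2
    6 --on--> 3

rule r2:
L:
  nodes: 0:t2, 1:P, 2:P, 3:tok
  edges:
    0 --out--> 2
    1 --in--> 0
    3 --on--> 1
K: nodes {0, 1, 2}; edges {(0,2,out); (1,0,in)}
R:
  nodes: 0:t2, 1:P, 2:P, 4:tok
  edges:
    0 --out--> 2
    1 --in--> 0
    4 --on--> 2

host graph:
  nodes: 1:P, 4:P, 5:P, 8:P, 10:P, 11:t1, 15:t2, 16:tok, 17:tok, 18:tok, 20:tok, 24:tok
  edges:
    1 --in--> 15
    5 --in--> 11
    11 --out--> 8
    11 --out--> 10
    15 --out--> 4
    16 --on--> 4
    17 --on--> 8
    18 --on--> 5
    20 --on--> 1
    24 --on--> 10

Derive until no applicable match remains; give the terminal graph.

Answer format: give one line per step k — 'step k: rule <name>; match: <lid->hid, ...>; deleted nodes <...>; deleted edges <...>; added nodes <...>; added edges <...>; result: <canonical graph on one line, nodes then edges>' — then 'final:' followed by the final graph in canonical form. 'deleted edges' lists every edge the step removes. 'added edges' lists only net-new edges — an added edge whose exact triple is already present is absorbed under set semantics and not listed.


step 1: rule r1; match: 0->11, 1->5, 2->8, 3->10, 4->18; deleted nodes 18; deleted edges (18,5,on); added nodes 25, 26; added edges (25,8,on); (26,10,on); result: nodes: 1:P, 4:P, 5:P, 8:P, 10:P, 11:t1, 15:t2, 16:tok, 17:tok, 20:tok, 24:tok, 25:tok, 26:tok edges: (1,15,in); (5,11,in); (11,8,out); (11,10,out); (15,4,out); (16,4,on); (17,8,on); (20,1,on); (24,10,on); (25,8,on); (26,10,on)
step 2: rule r2; match: 0->15, 1->1, 2->4, 3->20; deleted nodes 20; deleted edges (20,1,on); added nodes 27; added edges (27,4,on); result: nodes: 1:P, 4:P, 5:P, 8:P, 10:P, 11:t1, 15:t2, 16:tok, 17:tok, 24:tok, 25:tok, 26:tok, 27:tok edges: (1,15,in); (5,11,in); (11,8,out); (11,10,out); (15,4,out); (16,4,on); (17,8,on); (24,10,on); (25,8,on); (26,10,on); (27,4,on)
final:
nodes: 1:P, 4:P, 5:P, 8:P, 10:P, 11:t1, 15:t2, 16:tok, 17:tok, 24:tok, 25:tok, 26:tok, 27:tok
edges: (1,15,in); (5,11,in); (11,8,out); (11,10,out); (15,4,out); (16,4,on); (17,8,on); (24,10,on); (25,8,on); (26,10,on); (27,4,on)


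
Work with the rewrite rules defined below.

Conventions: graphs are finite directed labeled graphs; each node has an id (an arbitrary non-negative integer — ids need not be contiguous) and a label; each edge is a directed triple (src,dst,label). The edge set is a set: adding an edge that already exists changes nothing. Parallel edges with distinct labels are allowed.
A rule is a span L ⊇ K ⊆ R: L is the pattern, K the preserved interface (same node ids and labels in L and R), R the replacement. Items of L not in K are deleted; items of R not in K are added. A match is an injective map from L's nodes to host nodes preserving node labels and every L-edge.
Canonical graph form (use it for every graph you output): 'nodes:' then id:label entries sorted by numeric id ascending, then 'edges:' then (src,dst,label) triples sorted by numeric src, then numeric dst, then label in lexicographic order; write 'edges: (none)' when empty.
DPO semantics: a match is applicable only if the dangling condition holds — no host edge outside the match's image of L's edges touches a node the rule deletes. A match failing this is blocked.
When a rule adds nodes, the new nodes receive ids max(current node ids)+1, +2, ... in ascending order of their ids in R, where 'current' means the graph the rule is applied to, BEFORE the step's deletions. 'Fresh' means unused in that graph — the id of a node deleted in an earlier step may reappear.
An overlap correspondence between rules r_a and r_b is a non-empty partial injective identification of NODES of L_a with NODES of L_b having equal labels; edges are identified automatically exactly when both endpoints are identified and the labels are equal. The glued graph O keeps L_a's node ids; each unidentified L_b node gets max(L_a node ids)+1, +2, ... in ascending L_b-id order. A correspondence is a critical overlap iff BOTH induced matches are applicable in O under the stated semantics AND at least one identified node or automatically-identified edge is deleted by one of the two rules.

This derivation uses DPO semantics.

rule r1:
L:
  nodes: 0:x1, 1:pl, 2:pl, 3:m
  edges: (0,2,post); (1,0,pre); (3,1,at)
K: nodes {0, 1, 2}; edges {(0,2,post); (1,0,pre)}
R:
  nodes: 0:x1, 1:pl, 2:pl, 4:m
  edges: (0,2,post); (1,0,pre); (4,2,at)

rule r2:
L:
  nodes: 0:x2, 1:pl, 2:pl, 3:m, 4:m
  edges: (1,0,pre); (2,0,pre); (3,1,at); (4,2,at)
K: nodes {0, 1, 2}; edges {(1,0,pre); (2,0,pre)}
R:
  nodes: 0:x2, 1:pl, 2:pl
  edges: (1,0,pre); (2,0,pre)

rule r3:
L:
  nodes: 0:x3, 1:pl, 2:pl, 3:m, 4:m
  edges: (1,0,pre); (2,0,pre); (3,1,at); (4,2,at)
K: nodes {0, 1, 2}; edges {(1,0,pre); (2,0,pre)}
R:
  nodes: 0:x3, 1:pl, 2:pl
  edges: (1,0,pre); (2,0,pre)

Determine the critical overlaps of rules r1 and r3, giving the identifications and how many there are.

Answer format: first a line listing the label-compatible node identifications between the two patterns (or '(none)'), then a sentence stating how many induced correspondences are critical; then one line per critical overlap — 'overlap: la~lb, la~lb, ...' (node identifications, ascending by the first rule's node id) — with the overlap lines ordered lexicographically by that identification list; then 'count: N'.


label-compatible node identifications between L(r1) and L(r3): 1~1, 1~2, 2~1, 2~2, 3~3, 3~4
4 of the induced correspondences are critical overlaps of r1 and r3.
overlap: 1~1, 2~2, 3~3
overlap: 1~1, 3~3
overlap: 1~2, 2~1, 3~4
overlap: 1~2, 3~4
count: 4


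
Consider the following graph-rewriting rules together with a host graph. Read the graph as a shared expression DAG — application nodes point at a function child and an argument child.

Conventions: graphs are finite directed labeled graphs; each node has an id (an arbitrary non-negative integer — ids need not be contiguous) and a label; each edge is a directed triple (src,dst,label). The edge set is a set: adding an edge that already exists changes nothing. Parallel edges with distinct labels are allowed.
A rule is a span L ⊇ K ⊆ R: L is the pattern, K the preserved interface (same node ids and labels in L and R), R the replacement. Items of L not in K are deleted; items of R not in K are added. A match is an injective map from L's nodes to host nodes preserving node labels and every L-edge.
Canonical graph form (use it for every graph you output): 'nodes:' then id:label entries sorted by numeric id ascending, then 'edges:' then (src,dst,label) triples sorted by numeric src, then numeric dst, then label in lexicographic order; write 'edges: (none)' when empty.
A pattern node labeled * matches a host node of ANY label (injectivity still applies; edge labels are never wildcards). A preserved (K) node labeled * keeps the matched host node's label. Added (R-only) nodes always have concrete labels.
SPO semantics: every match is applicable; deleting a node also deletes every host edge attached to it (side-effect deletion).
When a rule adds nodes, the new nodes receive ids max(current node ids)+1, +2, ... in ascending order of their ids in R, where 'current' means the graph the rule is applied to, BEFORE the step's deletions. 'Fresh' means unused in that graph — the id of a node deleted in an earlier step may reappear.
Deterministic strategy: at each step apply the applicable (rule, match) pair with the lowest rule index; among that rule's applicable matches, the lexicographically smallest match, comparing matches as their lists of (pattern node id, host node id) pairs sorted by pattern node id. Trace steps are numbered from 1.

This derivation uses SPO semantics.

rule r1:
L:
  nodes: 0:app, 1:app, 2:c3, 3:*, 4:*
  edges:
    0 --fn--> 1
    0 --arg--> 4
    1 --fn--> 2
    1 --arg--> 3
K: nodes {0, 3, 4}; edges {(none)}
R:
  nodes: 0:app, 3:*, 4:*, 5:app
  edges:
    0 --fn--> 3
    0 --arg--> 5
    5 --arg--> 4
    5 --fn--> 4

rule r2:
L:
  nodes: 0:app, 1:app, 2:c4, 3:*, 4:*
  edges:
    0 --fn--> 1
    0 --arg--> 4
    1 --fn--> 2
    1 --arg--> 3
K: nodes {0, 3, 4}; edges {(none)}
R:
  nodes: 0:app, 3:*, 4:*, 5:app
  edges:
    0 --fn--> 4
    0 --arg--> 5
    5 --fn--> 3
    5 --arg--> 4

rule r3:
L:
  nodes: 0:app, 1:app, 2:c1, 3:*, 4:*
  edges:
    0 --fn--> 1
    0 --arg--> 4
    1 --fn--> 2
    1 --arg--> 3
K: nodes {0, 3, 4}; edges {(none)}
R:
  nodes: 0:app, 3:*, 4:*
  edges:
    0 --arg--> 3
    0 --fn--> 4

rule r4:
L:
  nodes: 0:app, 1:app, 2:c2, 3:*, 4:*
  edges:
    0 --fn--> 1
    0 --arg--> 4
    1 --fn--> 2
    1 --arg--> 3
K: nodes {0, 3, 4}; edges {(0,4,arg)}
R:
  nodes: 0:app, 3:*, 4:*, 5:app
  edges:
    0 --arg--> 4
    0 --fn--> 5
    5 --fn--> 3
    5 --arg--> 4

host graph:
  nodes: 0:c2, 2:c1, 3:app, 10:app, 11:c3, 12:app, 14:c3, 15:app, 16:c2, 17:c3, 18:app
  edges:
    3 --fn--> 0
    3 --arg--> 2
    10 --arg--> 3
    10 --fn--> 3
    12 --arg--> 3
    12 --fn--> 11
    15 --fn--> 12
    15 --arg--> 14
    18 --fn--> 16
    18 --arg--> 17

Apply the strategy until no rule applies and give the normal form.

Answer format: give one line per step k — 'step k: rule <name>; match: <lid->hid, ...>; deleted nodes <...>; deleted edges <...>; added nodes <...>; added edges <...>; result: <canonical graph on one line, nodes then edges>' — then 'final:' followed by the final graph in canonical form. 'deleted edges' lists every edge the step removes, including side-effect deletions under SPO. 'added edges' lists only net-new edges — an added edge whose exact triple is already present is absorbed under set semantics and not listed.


step 1: rule r1; match: 0->15, 1->12, 2->11, 3->3, 4->14; deleted nodes 11, 12; deleted edges (12,3,arg); (12,11,fn); (15,12,fn); (15,14,arg); added nodes 19; added edges (15,3,fn); (15,19,arg); (19,14,arg); (19,14,fn); result: nodes: 0:c2, 2:c1, 3:app, 10:app, 14:c3, 15:app, 16:c2, 17:c3, 18:app, 19:app edges: (3,0,fn); (3,2,arg); (10,3,arg); (10,3,fn); (15,3,fn); (15,19,arg); (18,16,fn); (18,17,arg); (19,14,arg); (19,14,fn)
step 2: rule r4; match: 0->15, 1->3, 2->0, 3->2, 4->19; deleted nodes 0, 3; deleted edges (3,0,fn); (3,2,arg); (10,3,arg); (10,3,fn); (15,3,fn); added nodes 20; added edges (15,20,fn); (20,2,fn); (20,19,arg); result: nodes: 2:c1, 10:app, 14:c3, 15:app, 16:c2, 17:c3, 18:app, 19:app, 20:app edges: (15,19,arg); (15,20,fn); (18,16,fn); (18,17,arg); (19,14,arg); (19,14,fn); (20,2,fn); (20,19,arg)
final:
nodes: 2:c1, 10:app, 14:c3, 15:app, 16:c2, 17:c3, 18:app, 19:app, 20:app
edges: (15,19,arg); (15,20,fn); (18,16,fn); (18,17,arg); (19,14,arg); (19,14,fn); (20,2,fn); (20,19,arg)


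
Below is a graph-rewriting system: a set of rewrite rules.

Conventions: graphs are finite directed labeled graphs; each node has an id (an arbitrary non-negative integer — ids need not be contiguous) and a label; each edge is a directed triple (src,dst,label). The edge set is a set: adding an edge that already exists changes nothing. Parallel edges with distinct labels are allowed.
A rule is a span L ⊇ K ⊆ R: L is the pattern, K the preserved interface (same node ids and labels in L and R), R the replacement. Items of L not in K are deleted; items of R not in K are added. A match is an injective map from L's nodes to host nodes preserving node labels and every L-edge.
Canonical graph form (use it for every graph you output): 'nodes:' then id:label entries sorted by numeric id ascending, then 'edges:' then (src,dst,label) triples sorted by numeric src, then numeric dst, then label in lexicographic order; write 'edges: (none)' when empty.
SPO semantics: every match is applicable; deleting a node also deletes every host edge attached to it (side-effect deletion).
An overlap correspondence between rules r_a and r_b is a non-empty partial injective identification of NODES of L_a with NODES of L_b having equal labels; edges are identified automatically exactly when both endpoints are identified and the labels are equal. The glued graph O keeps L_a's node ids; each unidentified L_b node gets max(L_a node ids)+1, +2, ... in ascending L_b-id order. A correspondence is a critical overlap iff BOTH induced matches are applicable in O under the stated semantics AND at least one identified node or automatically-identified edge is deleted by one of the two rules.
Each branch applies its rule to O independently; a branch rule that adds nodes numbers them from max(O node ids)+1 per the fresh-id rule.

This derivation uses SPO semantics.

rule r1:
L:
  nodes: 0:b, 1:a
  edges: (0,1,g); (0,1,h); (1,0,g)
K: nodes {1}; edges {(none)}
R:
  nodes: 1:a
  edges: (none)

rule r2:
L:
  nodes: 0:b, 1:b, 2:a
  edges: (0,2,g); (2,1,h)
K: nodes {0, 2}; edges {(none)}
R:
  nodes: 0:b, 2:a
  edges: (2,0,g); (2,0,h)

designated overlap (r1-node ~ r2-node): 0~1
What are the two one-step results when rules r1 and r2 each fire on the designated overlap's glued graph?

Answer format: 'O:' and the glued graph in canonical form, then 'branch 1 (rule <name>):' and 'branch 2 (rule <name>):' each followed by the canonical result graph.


O:
nodes: 0:b, 1:a, 2:b, 3:a
edges: (0,1,g); (0,1,h); (1,0,g); (2,3,g); (3,0,h)
branch 1 (rule r1):
nodes: 1:a, 2:b, 3:a
edges: (2,3,g)
branch 2 (rule r2):
nodes: 1:a, 2:b, 3:a
edges: (3,2,g); (3,2,h)


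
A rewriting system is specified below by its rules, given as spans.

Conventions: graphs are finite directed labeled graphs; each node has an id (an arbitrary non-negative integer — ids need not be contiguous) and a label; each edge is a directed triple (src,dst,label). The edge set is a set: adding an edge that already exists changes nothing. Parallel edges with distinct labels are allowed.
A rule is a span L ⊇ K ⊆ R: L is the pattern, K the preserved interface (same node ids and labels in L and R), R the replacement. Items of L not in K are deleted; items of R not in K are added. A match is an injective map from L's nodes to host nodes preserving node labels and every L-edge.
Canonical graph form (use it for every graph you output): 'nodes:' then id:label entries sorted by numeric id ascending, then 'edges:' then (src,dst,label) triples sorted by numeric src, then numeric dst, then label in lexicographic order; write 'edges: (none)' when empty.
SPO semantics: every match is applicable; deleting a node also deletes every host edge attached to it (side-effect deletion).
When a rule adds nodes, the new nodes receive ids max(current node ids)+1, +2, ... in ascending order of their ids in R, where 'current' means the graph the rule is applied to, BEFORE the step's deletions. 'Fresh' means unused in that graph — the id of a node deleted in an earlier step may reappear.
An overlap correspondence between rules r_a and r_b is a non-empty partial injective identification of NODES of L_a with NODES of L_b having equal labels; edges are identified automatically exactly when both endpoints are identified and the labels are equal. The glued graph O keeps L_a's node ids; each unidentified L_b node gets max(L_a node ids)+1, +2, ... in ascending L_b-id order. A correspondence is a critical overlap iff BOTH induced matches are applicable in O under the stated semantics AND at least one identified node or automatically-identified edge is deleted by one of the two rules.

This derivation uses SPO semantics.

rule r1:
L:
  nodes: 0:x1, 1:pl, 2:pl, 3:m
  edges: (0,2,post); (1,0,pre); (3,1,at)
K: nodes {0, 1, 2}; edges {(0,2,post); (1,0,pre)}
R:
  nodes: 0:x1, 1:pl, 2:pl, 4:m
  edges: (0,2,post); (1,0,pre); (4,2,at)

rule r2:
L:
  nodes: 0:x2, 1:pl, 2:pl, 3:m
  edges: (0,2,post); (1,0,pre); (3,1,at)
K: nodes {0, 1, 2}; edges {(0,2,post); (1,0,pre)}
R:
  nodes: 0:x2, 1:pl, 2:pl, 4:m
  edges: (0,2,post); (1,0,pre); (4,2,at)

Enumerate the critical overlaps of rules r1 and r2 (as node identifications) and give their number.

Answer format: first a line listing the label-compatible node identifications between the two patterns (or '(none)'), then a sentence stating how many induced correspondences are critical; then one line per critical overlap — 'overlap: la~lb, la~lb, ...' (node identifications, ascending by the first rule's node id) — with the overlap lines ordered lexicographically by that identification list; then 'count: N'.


label-compatible node identifications between L(r1) and L(r2): 1~1, 1~2, 2~1, 2~2, 3~3
7 of the induced correspondences are critical overlaps of r1 and r2.
overlap: 1~1, 2~2, 3~3
overlap: 1~1, 3~3
overlap: 1~2, 2~1, 3~3
overlap: 1~2, 3~3
overlap: 2~1, 3~3
overlap: 2~2, 3~3
overlap: 3~3
count: 7


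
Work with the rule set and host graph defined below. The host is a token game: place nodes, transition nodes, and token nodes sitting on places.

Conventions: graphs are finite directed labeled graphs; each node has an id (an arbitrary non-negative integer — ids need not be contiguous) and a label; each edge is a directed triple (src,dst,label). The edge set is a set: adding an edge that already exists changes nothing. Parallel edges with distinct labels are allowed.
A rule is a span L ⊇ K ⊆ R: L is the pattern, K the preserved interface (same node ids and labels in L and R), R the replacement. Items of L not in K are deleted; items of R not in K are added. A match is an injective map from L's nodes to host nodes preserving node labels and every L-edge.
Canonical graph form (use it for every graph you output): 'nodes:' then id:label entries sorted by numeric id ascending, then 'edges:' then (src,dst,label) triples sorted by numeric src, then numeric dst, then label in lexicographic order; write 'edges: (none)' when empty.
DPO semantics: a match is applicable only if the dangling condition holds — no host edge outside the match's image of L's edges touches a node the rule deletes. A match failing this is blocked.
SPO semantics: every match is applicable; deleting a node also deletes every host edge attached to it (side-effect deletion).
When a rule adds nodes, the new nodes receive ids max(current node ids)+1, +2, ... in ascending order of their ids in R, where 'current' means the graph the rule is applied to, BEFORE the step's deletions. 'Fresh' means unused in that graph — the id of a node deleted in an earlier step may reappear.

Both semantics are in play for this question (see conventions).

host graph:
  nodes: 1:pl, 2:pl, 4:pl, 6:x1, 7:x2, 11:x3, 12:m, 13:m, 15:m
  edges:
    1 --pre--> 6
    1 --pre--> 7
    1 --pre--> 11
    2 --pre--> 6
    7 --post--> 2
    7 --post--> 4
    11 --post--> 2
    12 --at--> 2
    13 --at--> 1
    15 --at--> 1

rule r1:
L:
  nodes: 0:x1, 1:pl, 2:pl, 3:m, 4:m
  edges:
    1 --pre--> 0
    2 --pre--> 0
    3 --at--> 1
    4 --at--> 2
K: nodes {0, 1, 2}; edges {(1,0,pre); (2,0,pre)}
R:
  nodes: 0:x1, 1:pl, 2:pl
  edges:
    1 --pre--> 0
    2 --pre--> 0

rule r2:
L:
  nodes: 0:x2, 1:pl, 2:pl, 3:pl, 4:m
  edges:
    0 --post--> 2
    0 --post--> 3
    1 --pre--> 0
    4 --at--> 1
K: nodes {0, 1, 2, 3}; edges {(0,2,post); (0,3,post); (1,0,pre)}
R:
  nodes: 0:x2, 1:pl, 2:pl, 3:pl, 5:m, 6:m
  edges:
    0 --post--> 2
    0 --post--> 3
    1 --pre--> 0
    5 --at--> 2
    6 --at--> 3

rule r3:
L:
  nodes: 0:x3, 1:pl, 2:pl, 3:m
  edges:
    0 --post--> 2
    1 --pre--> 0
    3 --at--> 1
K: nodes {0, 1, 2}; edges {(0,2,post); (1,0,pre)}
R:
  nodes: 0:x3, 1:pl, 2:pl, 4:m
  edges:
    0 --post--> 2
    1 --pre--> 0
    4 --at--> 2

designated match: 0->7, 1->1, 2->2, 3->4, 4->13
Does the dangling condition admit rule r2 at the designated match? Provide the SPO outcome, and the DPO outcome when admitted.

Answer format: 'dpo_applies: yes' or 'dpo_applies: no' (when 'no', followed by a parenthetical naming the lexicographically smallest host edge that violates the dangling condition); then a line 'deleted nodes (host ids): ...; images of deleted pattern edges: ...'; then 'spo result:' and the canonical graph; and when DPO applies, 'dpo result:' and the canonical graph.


dpo_applies: yes
deleted nodes (host ids): 13; images of deleted pattern edges: (13,1,at)
spo result:
nodes: 1:pl, 2:pl, 4:pl, 6:x1, 7:x2, 11:x3, 12:m, 15:m, 16:m, 17:m
edges: (1,6,pre); (1,7,pre); (1,11,pre); (2,6,pre); (7,2,post); (7,4,post); (11,2,post); (12,2,at); (15,1,at); (16,2,at); (17,4,at)
dpo result:
nodes: 1:pl, 2:pl, 4:pl, 6:x1, 7:x2, 11:x3, 12:m, 15:m, 16:m, 17:m
edges: (1,6,pre); (1,7,pre); (1,11,pre); (2,6,pre); (7,2,post); (7,4,post); (11,2,post); (12,2,at); (15,1,at); (16,2,at); (17,4,at)


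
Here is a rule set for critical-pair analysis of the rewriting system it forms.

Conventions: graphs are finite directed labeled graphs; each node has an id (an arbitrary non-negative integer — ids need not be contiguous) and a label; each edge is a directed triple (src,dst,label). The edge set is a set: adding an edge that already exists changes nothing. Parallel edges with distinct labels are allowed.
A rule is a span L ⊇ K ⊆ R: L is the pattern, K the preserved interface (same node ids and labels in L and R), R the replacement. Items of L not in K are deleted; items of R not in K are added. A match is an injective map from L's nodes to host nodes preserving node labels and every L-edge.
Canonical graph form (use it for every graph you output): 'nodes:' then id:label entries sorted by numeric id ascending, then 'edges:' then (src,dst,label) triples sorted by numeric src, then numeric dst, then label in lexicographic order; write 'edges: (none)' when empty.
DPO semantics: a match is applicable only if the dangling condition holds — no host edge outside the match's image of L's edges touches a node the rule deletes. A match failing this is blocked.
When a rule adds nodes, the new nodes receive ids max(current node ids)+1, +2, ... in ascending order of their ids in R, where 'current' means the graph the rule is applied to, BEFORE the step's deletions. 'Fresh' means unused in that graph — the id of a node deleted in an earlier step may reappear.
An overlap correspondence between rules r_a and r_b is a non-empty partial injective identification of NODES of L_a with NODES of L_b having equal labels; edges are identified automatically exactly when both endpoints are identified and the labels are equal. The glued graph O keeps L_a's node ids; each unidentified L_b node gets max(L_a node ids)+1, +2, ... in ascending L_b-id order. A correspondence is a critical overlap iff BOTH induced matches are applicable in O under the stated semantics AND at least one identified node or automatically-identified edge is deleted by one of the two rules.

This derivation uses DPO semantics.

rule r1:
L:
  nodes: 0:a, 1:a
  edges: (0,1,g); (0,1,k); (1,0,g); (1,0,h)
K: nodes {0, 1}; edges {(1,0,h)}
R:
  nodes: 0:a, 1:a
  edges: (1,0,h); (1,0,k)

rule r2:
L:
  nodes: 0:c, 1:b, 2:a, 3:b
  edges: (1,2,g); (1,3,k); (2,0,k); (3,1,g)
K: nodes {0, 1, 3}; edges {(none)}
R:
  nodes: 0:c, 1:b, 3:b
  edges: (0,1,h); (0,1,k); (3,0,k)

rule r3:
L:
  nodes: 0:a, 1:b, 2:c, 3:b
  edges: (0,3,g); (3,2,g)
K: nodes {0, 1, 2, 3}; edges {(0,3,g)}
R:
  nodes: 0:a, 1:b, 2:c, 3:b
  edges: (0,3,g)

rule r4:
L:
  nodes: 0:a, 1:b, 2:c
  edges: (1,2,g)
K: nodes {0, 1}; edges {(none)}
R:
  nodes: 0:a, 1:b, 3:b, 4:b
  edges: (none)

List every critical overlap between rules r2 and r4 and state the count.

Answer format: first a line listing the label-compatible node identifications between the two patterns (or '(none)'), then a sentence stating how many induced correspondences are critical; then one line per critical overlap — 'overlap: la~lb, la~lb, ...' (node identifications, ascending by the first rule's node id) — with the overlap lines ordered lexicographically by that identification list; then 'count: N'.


label-compatible node identifications between L(r2) and L(r4): 0~2, 1~1, 2~0, 3~1
3 of the induced correspondences are critical overlaps of r2 and r4.
overlap: 1~1, 2~0
overlap: 2~0
overlap: 2~0, 3~1
count: 3


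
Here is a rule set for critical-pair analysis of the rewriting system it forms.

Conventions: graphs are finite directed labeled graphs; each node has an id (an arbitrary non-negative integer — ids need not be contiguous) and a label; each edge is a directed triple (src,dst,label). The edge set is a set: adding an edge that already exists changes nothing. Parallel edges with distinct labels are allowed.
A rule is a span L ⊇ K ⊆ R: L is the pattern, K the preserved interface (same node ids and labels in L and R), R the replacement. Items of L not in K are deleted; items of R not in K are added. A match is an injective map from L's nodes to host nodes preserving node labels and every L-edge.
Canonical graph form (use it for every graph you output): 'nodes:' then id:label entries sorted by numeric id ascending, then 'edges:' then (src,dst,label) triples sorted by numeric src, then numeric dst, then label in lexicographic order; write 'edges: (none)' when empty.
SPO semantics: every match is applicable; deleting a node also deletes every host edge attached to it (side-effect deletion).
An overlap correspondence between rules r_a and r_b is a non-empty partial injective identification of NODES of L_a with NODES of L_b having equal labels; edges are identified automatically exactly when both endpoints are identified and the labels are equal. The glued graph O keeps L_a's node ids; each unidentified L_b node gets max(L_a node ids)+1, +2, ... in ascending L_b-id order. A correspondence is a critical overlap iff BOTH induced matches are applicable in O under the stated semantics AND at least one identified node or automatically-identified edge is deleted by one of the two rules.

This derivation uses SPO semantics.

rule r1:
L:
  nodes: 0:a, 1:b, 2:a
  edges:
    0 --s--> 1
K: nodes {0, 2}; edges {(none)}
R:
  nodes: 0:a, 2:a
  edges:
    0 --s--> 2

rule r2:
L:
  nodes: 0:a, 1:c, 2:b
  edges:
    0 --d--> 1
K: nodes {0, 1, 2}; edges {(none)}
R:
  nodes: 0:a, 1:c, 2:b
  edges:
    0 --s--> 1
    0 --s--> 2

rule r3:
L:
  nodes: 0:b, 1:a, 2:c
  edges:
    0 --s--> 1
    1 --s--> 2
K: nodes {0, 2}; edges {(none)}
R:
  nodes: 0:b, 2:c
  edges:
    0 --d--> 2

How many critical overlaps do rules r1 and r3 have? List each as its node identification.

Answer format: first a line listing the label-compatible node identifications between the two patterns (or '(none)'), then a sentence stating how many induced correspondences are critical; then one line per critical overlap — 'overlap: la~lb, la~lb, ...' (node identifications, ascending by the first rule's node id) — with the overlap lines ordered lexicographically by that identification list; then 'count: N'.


label-compatible node identifications between L(r1) and L(r3): 0~1, 1~0, 2~1
5 of the induced correspondences are critical overlaps of r1 and r3.
overlap: 0~1
overlap: 0~1, 1~0
overlap: 1~0
overlap: 1~0, 2~1
overlap: 2~1
count: 5


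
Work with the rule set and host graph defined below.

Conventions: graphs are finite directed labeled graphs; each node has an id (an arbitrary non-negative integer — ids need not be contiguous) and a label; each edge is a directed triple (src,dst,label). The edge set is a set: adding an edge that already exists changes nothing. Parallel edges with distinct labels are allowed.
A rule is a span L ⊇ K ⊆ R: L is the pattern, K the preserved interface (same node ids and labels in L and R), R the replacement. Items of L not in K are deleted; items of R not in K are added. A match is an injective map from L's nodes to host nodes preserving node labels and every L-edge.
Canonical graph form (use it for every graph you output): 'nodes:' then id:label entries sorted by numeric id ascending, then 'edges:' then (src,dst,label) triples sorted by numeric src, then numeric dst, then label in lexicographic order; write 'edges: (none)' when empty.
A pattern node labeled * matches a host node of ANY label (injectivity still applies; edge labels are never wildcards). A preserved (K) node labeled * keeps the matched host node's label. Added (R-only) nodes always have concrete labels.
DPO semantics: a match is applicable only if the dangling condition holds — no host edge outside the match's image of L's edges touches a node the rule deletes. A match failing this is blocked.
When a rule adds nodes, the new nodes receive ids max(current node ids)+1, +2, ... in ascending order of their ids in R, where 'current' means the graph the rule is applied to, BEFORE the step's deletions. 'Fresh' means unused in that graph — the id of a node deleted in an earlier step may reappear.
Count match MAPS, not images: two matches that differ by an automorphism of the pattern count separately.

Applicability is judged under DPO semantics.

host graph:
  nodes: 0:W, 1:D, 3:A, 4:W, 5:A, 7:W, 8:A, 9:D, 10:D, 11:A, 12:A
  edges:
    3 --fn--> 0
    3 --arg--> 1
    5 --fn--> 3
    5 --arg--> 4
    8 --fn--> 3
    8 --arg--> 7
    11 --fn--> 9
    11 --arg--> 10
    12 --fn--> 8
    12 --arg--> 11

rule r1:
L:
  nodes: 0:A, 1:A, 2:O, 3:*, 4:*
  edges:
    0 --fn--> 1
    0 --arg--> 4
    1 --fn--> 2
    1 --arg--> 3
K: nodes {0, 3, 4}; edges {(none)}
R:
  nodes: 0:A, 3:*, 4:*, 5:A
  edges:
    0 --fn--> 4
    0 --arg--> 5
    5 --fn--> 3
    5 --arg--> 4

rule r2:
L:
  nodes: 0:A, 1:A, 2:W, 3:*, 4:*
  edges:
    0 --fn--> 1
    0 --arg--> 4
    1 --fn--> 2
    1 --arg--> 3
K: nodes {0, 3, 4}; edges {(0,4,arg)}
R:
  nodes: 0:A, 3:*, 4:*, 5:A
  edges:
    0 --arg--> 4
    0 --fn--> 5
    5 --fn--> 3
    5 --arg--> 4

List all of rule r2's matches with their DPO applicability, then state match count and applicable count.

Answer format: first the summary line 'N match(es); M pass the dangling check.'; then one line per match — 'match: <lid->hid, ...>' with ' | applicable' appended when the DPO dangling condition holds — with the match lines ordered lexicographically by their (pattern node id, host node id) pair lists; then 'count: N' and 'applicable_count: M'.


2 match(es); 0 pass the dangling check.
match: 0->5, 1->3, 2->0, 3->1, 4->4
match: 0->8, 1->3, 2->0, 3->1, 4->7
count: 2
applicable_count: 0
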